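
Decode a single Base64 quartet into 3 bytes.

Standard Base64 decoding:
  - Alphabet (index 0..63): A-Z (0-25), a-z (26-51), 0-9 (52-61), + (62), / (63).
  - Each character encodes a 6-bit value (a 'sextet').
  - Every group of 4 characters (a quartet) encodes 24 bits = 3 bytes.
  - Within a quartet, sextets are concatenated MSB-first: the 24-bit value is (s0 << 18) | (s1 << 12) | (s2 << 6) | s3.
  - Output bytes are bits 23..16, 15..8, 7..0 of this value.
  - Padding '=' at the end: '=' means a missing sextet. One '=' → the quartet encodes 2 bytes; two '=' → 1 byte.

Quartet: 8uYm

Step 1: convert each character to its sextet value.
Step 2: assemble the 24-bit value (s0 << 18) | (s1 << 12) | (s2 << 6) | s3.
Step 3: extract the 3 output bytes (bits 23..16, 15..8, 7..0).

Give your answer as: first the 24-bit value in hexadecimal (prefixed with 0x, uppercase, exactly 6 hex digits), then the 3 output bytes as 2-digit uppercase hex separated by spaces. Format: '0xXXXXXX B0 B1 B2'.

Answer: 0xF2E626 F2 E6 26

Derivation:
Sextets: 8=60, u=46, Y=24, m=38
24-bit: (60<<18) | (46<<12) | (24<<6) | 38
      = 0xF00000 | 0x02E000 | 0x000600 | 0x000026
      = 0xF2E626
Bytes: (v>>16)&0xFF=F2, (v>>8)&0xFF=E6, v&0xFF=26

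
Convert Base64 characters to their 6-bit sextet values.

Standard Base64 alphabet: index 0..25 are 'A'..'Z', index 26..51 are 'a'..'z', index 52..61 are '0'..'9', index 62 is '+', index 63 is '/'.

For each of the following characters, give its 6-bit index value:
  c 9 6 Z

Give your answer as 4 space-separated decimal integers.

'c': a..z range, 26 + ord('c') − ord('a') = 28
'9': 0..9 range, 52 + ord('9') − ord('0') = 61
'6': 0..9 range, 52 + ord('6') − ord('0') = 58
'Z': A..Z range, ord('Z') − ord('A') = 25

Answer: 28 61 58 25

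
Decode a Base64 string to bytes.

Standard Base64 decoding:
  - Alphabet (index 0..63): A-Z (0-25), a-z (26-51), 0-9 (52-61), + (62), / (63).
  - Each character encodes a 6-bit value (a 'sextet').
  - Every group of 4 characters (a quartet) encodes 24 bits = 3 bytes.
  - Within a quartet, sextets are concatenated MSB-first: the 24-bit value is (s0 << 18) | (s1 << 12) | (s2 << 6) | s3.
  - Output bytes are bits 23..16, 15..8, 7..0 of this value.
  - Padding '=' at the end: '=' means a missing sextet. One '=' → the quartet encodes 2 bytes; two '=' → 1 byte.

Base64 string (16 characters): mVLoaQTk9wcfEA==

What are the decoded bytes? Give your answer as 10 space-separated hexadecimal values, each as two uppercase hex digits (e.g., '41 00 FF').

Answer: 99 52 E8 69 04 E4 F7 07 1F 10

Derivation:
After char 0 ('m'=38): chars_in_quartet=1 acc=0x26 bytes_emitted=0
After char 1 ('V'=21): chars_in_quartet=2 acc=0x995 bytes_emitted=0
After char 2 ('L'=11): chars_in_quartet=3 acc=0x2654B bytes_emitted=0
After char 3 ('o'=40): chars_in_quartet=4 acc=0x9952E8 -> emit 99 52 E8, reset; bytes_emitted=3
After char 4 ('a'=26): chars_in_quartet=1 acc=0x1A bytes_emitted=3
After char 5 ('Q'=16): chars_in_quartet=2 acc=0x690 bytes_emitted=3
After char 6 ('T'=19): chars_in_quartet=3 acc=0x1A413 bytes_emitted=3
After char 7 ('k'=36): chars_in_quartet=4 acc=0x6904E4 -> emit 69 04 E4, reset; bytes_emitted=6
After char 8 ('9'=61): chars_in_quartet=1 acc=0x3D bytes_emitted=6
After char 9 ('w'=48): chars_in_quartet=2 acc=0xF70 bytes_emitted=6
After char 10 ('c'=28): chars_in_quartet=3 acc=0x3DC1C bytes_emitted=6
After char 11 ('f'=31): chars_in_quartet=4 acc=0xF7071F -> emit F7 07 1F, reset; bytes_emitted=9
After char 12 ('E'=4): chars_in_quartet=1 acc=0x4 bytes_emitted=9
After char 13 ('A'=0): chars_in_quartet=2 acc=0x100 bytes_emitted=9
Padding '==': partial quartet acc=0x100 -> emit 10; bytes_emitted=10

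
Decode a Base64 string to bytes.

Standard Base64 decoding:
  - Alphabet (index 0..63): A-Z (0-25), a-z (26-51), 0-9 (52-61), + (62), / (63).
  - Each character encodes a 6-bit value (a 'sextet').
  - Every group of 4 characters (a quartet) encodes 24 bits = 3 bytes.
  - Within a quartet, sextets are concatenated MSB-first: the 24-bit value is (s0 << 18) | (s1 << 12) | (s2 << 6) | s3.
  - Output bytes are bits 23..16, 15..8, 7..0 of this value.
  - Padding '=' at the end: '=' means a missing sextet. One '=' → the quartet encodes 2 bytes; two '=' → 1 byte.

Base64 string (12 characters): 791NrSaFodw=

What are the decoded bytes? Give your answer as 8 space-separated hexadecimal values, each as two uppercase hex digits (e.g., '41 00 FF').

After char 0 ('7'=59): chars_in_quartet=1 acc=0x3B bytes_emitted=0
After char 1 ('9'=61): chars_in_quartet=2 acc=0xEFD bytes_emitted=0
After char 2 ('1'=53): chars_in_quartet=3 acc=0x3BF75 bytes_emitted=0
After char 3 ('N'=13): chars_in_quartet=4 acc=0xEFDD4D -> emit EF DD 4D, reset; bytes_emitted=3
After char 4 ('r'=43): chars_in_quartet=1 acc=0x2B bytes_emitted=3
After char 5 ('S'=18): chars_in_quartet=2 acc=0xAD2 bytes_emitted=3
After char 6 ('a'=26): chars_in_quartet=3 acc=0x2B49A bytes_emitted=3
After char 7 ('F'=5): chars_in_quartet=4 acc=0xAD2685 -> emit AD 26 85, reset; bytes_emitted=6
After char 8 ('o'=40): chars_in_quartet=1 acc=0x28 bytes_emitted=6
After char 9 ('d'=29): chars_in_quartet=2 acc=0xA1D bytes_emitted=6
After char 10 ('w'=48): chars_in_quartet=3 acc=0x28770 bytes_emitted=6
Padding '=': partial quartet acc=0x28770 -> emit A1 DC; bytes_emitted=8

Answer: EF DD 4D AD 26 85 A1 DC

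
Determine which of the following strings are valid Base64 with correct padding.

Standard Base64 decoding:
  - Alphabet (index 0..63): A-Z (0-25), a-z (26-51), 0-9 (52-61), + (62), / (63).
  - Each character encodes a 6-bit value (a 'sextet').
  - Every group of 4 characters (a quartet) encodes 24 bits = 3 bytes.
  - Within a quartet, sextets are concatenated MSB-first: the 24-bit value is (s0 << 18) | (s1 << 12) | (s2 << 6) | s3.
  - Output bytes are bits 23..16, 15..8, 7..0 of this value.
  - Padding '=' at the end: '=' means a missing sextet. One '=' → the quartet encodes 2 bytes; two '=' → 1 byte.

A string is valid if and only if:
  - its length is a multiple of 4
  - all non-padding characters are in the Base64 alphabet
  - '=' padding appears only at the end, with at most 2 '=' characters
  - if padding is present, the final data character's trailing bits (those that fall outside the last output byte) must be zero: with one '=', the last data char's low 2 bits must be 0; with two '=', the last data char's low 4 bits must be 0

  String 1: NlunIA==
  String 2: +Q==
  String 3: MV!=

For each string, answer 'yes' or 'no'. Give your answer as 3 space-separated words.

String 1: 'NlunIA==' → valid
String 2: '+Q==' → valid
String 3: 'MV!=' → invalid (bad char(s): ['!'])

Answer: yes yes no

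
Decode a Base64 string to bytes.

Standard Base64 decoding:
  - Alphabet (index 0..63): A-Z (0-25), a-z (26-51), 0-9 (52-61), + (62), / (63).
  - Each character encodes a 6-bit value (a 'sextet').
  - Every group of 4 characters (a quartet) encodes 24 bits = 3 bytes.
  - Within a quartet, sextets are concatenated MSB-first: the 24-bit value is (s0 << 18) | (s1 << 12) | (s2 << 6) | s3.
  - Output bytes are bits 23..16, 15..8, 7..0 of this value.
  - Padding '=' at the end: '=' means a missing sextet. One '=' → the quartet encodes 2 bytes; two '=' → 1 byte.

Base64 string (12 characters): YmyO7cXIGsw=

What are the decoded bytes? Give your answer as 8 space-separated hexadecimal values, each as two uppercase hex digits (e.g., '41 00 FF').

Answer: 62 6C 8E ED C5 C8 1A CC

Derivation:
After char 0 ('Y'=24): chars_in_quartet=1 acc=0x18 bytes_emitted=0
After char 1 ('m'=38): chars_in_quartet=2 acc=0x626 bytes_emitted=0
After char 2 ('y'=50): chars_in_quartet=3 acc=0x189B2 bytes_emitted=0
After char 3 ('O'=14): chars_in_quartet=4 acc=0x626C8E -> emit 62 6C 8E, reset; bytes_emitted=3
After char 4 ('7'=59): chars_in_quartet=1 acc=0x3B bytes_emitted=3
After char 5 ('c'=28): chars_in_quartet=2 acc=0xEDC bytes_emitted=3
After char 6 ('X'=23): chars_in_quartet=3 acc=0x3B717 bytes_emitted=3
After char 7 ('I'=8): chars_in_quartet=4 acc=0xEDC5C8 -> emit ED C5 C8, reset; bytes_emitted=6
After char 8 ('G'=6): chars_in_quartet=1 acc=0x6 bytes_emitted=6
After char 9 ('s'=44): chars_in_quartet=2 acc=0x1AC bytes_emitted=6
After char 10 ('w'=48): chars_in_quartet=3 acc=0x6B30 bytes_emitted=6
Padding '=': partial quartet acc=0x6B30 -> emit 1A CC; bytes_emitted=8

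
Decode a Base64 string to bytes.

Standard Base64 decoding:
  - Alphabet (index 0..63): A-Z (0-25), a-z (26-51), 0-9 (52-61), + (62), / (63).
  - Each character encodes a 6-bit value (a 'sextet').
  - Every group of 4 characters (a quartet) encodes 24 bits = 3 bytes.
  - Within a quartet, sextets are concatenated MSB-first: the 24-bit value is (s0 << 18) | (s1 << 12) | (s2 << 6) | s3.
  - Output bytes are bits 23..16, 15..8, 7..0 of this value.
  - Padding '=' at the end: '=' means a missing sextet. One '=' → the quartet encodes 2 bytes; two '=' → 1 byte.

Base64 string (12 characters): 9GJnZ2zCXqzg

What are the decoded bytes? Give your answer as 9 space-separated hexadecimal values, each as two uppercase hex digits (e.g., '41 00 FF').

Answer: F4 62 67 67 6C C2 5E AC E0

Derivation:
After char 0 ('9'=61): chars_in_quartet=1 acc=0x3D bytes_emitted=0
After char 1 ('G'=6): chars_in_quartet=2 acc=0xF46 bytes_emitted=0
After char 2 ('J'=9): chars_in_quartet=3 acc=0x3D189 bytes_emitted=0
After char 3 ('n'=39): chars_in_quartet=4 acc=0xF46267 -> emit F4 62 67, reset; bytes_emitted=3
After char 4 ('Z'=25): chars_in_quartet=1 acc=0x19 bytes_emitted=3
After char 5 ('2'=54): chars_in_quartet=2 acc=0x676 bytes_emitted=3
After char 6 ('z'=51): chars_in_quartet=3 acc=0x19DB3 bytes_emitted=3
After char 7 ('C'=2): chars_in_quartet=4 acc=0x676CC2 -> emit 67 6C C2, reset; bytes_emitted=6
After char 8 ('X'=23): chars_in_quartet=1 acc=0x17 bytes_emitted=6
After char 9 ('q'=42): chars_in_quartet=2 acc=0x5EA bytes_emitted=6
After char 10 ('z'=51): chars_in_quartet=3 acc=0x17AB3 bytes_emitted=6
After char 11 ('g'=32): chars_in_quartet=4 acc=0x5EACE0 -> emit 5E AC E0, reset; bytes_emitted=9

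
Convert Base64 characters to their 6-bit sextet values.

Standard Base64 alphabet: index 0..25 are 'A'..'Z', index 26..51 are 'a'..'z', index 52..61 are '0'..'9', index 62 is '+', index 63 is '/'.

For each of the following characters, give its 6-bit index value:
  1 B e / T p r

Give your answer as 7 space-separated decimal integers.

'1': 0..9 range, 52 + ord('1') − ord('0') = 53
'B': A..Z range, ord('B') − ord('A') = 1
'e': a..z range, 26 + ord('e') − ord('a') = 30
'/': index 63
'T': A..Z range, ord('T') − ord('A') = 19
'p': a..z range, 26 + ord('p') − ord('a') = 41
'r': a..z range, 26 + ord('r') − ord('a') = 43

Answer: 53 1 30 63 19 41 43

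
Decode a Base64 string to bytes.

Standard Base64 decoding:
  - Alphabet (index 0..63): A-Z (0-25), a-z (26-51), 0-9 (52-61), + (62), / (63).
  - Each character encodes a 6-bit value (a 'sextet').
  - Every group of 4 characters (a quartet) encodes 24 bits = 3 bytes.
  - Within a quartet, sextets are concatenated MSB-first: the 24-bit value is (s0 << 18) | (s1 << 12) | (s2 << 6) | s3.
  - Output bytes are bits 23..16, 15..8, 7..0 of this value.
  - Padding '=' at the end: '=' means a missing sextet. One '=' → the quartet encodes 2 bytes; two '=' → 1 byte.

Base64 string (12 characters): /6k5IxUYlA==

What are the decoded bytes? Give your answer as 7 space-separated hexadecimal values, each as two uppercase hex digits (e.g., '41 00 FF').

Answer: FF A9 39 23 15 18 94

Derivation:
After char 0 ('/'=63): chars_in_quartet=1 acc=0x3F bytes_emitted=0
After char 1 ('6'=58): chars_in_quartet=2 acc=0xFFA bytes_emitted=0
After char 2 ('k'=36): chars_in_quartet=3 acc=0x3FEA4 bytes_emitted=0
After char 3 ('5'=57): chars_in_quartet=4 acc=0xFFA939 -> emit FF A9 39, reset; bytes_emitted=3
After char 4 ('I'=8): chars_in_quartet=1 acc=0x8 bytes_emitted=3
After char 5 ('x'=49): chars_in_quartet=2 acc=0x231 bytes_emitted=3
After char 6 ('U'=20): chars_in_quartet=3 acc=0x8C54 bytes_emitted=3
After char 7 ('Y'=24): chars_in_quartet=4 acc=0x231518 -> emit 23 15 18, reset; bytes_emitted=6
After char 8 ('l'=37): chars_in_quartet=1 acc=0x25 bytes_emitted=6
After char 9 ('A'=0): chars_in_quartet=2 acc=0x940 bytes_emitted=6
Padding '==': partial quartet acc=0x940 -> emit 94; bytes_emitted=7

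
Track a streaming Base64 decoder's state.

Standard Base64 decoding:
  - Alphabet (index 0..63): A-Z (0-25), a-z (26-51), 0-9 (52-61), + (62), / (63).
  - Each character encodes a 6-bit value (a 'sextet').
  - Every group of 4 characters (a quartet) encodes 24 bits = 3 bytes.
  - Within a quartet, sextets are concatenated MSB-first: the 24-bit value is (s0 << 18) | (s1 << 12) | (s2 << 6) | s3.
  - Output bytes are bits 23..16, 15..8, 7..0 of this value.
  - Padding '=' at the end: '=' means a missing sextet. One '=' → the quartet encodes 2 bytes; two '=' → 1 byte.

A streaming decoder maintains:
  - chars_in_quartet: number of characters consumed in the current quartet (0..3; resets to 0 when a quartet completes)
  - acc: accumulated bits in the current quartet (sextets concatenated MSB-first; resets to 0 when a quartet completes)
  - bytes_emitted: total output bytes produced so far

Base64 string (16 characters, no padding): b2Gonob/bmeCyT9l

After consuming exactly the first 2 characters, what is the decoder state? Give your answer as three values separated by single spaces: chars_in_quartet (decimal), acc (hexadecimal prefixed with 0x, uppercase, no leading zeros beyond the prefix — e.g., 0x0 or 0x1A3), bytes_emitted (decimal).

Answer: 2 0x6F6 0

Derivation:
After char 0 ('b'=27): chars_in_quartet=1 acc=0x1B bytes_emitted=0
After char 1 ('2'=54): chars_in_quartet=2 acc=0x6F6 bytes_emitted=0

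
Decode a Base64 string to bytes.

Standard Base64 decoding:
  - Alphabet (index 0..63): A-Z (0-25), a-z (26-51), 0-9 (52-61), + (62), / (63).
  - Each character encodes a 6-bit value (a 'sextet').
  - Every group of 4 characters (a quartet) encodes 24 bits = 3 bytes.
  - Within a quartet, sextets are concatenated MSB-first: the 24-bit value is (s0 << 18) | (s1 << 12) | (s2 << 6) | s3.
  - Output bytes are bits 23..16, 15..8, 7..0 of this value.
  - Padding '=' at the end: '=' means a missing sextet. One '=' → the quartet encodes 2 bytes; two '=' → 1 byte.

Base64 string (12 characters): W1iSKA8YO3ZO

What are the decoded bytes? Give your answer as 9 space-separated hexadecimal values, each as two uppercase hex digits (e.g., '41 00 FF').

Answer: 5B 58 92 28 0F 18 3B 76 4E

Derivation:
After char 0 ('W'=22): chars_in_quartet=1 acc=0x16 bytes_emitted=0
After char 1 ('1'=53): chars_in_quartet=2 acc=0x5B5 bytes_emitted=0
After char 2 ('i'=34): chars_in_quartet=3 acc=0x16D62 bytes_emitted=0
After char 3 ('S'=18): chars_in_quartet=4 acc=0x5B5892 -> emit 5B 58 92, reset; bytes_emitted=3
After char 4 ('K'=10): chars_in_quartet=1 acc=0xA bytes_emitted=3
After char 5 ('A'=0): chars_in_quartet=2 acc=0x280 bytes_emitted=3
After char 6 ('8'=60): chars_in_quartet=3 acc=0xA03C bytes_emitted=3
After char 7 ('Y'=24): chars_in_quartet=4 acc=0x280F18 -> emit 28 0F 18, reset; bytes_emitted=6
After char 8 ('O'=14): chars_in_quartet=1 acc=0xE bytes_emitted=6
After char 9 ('3'=55): chars_in_quartet=2 acc=0x3B7 bytes_emitted=6
After char 10 ('Z'=25): chars_in_quartet=3 acc=0xEDD9 bytes_emitted=6
After char 11 ('O'=14): chars_in_quartet=4 acc=0x3B764E -> emit 3B 76 4E, reset; bytes_emitted=9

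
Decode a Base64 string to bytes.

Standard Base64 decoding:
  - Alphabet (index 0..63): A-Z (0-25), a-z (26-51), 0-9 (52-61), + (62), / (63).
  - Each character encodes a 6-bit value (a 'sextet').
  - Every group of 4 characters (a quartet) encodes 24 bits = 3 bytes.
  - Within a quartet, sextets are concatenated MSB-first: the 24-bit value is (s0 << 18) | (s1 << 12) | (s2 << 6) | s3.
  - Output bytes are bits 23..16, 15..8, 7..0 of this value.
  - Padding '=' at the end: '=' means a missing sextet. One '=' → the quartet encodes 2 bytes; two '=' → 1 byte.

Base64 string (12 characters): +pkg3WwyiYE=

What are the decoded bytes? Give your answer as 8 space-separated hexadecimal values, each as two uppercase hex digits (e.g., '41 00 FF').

After char 0 ('+'=62): chars_in_quartet=1 acc=0x3E bytes_emitted=0
After char 1 ('p'=41): chars_in_quartet=2 acc=0xFA9 bytes_emitted=0
After char 2 ('k'=36): chars_in_quartet=3 acc=0x3EA64 bytes_emitted=0
After char 3 ('g'=32): chars_in_quartet=4 acc=0xFA9920 -> emit FA 99 20, reset; bytes_emitted=3
After char 4 ('3'=55): chars_in_quartet=1 acc=0x37 bytes_emitted=3
After char 5 ('W'=22): chars_in_quartet=2 acc=0xDD6 bytes_emitted=3
After char 6 ('w'=48): chars_in_quartet=3 acc=0x375B0 bytes_emitted=3
After char 7 ('y'=50): chars_in_quartet=4 acc=0xDD6C32 -> emit DD 6C 32, reset; bytes_emitted=6
After char 8 ('i'=34): chars_in_quartet=1 acc=0x22 bytes_emitted=6
After char 9 ('Y'=24): chars_in_quartet=2 acc=0x898 bytes_emitted=6
After char 10 ('E'=4): chars_in_quartet=3 acc=0x22604 bytes_emitted=6
Padding '=': partial quartet acc=0x22604 -> emit 89 81; bytes_emitted=8

Answer: FA 99 20 DD 6C 32 89 81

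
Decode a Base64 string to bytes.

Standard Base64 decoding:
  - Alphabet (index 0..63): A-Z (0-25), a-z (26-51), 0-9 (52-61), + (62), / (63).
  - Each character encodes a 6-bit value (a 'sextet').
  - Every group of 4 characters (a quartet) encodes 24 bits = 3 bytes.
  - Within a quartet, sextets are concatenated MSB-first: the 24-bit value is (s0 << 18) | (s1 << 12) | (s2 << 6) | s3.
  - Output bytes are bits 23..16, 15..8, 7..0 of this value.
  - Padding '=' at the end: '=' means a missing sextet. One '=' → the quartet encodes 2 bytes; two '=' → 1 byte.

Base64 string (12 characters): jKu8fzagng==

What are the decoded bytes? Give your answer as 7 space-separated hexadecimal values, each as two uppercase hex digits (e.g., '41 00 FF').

After char 0 ('j'=35): chars_in_quartet=1 acc=0x23 bytes_emitted=0
After char 1 ('K'=10): chars_in_quartet=2 acc=0x8CA bytes_emitted=0
After char 2 ('u'=46): chars_in_quartet=3 acc=0x232AE bytes_emitted=0
After char 3 ('8'=60): chars_in_quartet=4 acc=0x8CABBC -> emit 8C AB BC, reset; bytes_emitted=3
After char 4 ('f'=31): chars_in_quartet=1 acc=0x1F bytes_emitted=3
After char 5 ('z'=51): chars_in_quartet=2 acc=0x7F3 bytes_emitted=3
After char 6 ('a'=26): chars_in_quartet=3 acc=0x1FCDA bytes_emitted=3
After char 7 ('g'=32): chars_in_quartet=4 acc=0x7F36A0 -> emit 7F 36 A0, reset; bytes_emitted=6
After char 8 ('n'=39): chars_in_quartet=1 acc=0x27 bytes_emitted=6
After char 9 ('g'=32): chars_in_quartet=2 acc=0x9E0 bytes_emitted=6
Padding '==': partial quartet acc=0x9E0 -> emit 9E; bytes_emitted=7

Answer: 8C AB BC 7F 36 A0 9E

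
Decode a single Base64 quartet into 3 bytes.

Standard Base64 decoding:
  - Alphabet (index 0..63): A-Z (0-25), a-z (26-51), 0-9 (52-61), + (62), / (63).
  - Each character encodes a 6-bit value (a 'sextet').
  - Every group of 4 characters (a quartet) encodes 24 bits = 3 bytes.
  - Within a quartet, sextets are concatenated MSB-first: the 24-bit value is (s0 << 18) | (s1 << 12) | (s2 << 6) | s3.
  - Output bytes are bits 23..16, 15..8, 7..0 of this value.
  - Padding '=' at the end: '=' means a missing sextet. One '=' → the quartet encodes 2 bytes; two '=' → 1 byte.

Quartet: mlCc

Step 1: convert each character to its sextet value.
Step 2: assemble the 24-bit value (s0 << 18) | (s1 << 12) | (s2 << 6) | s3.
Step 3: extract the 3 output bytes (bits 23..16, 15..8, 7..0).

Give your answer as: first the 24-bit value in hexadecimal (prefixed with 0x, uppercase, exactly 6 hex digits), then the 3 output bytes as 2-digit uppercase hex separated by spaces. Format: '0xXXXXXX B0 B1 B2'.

Answer: 0x9A509C 9A 50 9C

Derivation:
Sextets: m=38, l=37, C=2, c=28
24-bit: (38<<18) | (37<<12) | (2<<6) | 28
      = 0x980000 | 0x025000 | 0x000080 | 0x00001C
      = 0x9A509C
Bytes: (v>>16)&0xFF=9A, (v>>8)&0xFF=50, v&0xFF=9C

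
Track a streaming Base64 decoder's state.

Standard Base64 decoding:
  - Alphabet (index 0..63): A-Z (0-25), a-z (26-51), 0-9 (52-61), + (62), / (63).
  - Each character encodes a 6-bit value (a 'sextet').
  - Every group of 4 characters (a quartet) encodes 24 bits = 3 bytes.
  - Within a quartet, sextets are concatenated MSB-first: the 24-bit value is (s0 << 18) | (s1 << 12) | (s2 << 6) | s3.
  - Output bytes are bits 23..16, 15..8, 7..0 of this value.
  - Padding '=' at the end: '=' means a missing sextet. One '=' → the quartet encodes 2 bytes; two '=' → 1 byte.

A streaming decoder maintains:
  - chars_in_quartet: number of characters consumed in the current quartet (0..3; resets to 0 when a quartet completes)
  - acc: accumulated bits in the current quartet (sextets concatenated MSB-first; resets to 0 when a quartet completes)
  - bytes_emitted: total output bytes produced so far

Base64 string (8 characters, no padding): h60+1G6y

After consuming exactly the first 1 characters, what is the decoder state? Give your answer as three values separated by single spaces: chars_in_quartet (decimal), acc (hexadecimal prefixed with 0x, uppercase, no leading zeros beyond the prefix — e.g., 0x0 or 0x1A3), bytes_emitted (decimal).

Answer: 1 0x21 0

Derivation:
After char 0 ('h'=33): chars_in_quartet=1 acc=0x21 bytes_emitted=0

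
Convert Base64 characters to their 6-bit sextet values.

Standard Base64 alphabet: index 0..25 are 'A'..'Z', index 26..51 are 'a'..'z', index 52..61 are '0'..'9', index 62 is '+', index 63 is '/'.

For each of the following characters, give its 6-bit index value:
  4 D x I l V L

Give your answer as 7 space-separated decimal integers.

Answer: 56 3 49 8 37 21 11

Derivation:
'4': 0..9 range, 52 + ord('4') − ord('0') = 56
'D': A..Z range, ord('D') − ord('A') = 3
'x': a..z range, 26 + ord('x') − ord('a') = 49
'I': A..Z range, ord('I') − ord('A') = 8
'l': a..z range, 26 + ord('l') − ord('a') = 37
'V': A..Z range, ord('V') − ord('A') = 21
'L': A..Z range, ord('L') − ord('A') = 11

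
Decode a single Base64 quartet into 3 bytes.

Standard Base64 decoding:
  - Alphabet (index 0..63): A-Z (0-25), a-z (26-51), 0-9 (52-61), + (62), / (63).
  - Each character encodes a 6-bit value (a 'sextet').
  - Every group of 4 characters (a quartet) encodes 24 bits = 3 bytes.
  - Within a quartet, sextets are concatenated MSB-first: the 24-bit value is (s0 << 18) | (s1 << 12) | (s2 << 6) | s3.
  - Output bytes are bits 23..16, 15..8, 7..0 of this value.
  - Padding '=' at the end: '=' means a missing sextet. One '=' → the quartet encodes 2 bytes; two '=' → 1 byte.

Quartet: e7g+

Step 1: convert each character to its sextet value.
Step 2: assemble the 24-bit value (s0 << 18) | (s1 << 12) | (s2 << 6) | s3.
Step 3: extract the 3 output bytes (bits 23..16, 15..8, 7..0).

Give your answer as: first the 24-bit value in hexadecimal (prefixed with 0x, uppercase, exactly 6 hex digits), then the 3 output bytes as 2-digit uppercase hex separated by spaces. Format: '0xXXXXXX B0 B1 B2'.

Sextets: e=30, 7=59, g=32, +=62
24-bit: (30<<18) | (59<<12) | (32<<6) | 62
      = 0x780000 | 0x03B000 | 0x000800 | 0x00003E
      = 0x7BB83E
Bytes: (v>>16)&0xFF=7B, (v>>8)&0xFF=B8, v&0xFF=3E

Answer: 0x7BB83E 7B B8 3E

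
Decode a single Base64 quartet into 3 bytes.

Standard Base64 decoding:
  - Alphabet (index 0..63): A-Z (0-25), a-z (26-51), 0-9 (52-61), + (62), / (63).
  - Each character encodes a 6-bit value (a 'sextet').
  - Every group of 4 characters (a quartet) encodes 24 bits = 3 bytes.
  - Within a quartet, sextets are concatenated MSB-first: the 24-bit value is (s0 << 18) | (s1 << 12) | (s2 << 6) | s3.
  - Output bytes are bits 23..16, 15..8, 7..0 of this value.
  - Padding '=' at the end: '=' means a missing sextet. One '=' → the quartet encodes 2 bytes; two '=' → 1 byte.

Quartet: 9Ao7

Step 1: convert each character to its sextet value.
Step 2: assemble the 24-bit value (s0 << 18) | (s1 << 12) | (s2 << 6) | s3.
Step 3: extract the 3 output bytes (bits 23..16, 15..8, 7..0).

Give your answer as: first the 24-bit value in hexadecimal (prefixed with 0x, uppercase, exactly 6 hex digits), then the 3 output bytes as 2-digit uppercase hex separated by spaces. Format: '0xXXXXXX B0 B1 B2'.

Answer: 0xF40A3B F4 0A 3B

Derivation:
Sextets: 9=61, A=0, o=40, 7=59
24-bit: (61<<18) | (0<<12) | (40<<6) | 59
      = 0xF40000 | 0x000000 | 0x000A00 | 0x00003B
      = 0xF40A3B
Bytes: (v>>16)&0xFF=F4, (v>>8)&0xFF=0A, v&0xFF=3B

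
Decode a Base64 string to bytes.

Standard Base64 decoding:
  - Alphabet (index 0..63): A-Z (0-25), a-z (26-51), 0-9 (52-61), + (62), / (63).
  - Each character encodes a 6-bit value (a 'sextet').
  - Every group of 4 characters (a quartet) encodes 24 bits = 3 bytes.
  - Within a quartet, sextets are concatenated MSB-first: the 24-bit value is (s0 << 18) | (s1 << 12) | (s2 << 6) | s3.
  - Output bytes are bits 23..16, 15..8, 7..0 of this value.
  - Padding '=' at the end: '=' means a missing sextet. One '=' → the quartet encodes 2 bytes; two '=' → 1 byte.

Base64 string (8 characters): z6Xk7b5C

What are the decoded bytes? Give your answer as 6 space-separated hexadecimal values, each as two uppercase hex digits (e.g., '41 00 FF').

Answer: CF A5 E4 ED BE 42

Derivation:
After char 0 ('z'=51): chars_in_quartet=1 acc=0x33 bytes_emitted=0
After char 1 ('6'=58): chars_in_quartet=2 acc=0xCFA bytes_emitted=0
After char 2 ('X'=23): chars_in_quartet=3 acc=0x33E97 bytes_emitted=0
After char 3 ('k'=36): chars_in_quartet=4 acc=0xCFA5E4 -> emit CF A5 E4, reset; bytes_emitted=3
After char 4 ('7'=59): chars_in_quartet=1 acc=0x3B bytes_emitted=3
After char 5 ('b'=27): chars_in_quartet=2 acc=0xEDB bytes_emitted=3
After char 6 ('5'=57): chars_in_quartet=3 acc=0x3B6F9 bytes_emitted=3
After char 7 ('C'=2): chars_in_quartet=4 acc=0xEDBE42 -> emit ED BE 42, reset; bytes_emitted=6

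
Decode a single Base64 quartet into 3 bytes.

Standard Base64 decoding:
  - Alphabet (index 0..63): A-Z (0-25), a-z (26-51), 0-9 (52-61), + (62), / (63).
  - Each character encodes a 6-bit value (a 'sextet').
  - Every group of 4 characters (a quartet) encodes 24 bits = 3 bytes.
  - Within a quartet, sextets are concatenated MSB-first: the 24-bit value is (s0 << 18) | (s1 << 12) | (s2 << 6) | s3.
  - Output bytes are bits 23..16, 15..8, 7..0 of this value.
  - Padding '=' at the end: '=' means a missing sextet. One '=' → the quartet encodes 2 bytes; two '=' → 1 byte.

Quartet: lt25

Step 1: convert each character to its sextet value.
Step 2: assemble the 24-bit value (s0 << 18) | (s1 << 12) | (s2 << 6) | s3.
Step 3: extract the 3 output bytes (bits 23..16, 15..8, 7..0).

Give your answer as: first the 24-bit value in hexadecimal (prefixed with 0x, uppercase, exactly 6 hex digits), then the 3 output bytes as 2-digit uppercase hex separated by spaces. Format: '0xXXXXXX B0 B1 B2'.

Answer: 0x96DDB9 96 DD B9

Derivation:
Sextets: l=37, t=45, 2=54, 5=57
24-bit: (37<<18) | (45<<12) | (54<<6) | 57
      = 0x940000 | 0x02D000 | 0x000D80 | 0x000039
      = 0x96DDB9
Bytes: (v>>16)&0xFF=96, (v>>8)&0xFF=DD, v&0xFF=B9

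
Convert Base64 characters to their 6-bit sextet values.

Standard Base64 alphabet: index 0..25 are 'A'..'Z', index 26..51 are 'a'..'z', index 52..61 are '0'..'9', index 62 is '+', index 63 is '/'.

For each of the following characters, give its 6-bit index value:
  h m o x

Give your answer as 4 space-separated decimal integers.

'h': a..z range, 26 + ord('h') − ord('a') = 33
'm': a..z range, 26 + ord('m') − ord('a') = 38
'o': a..z range, 26 + ord('o') − ord('a') = 40
'x': a..z range, 26 + ord('x') − ord('a') = 49

Answer: 33 38 40 49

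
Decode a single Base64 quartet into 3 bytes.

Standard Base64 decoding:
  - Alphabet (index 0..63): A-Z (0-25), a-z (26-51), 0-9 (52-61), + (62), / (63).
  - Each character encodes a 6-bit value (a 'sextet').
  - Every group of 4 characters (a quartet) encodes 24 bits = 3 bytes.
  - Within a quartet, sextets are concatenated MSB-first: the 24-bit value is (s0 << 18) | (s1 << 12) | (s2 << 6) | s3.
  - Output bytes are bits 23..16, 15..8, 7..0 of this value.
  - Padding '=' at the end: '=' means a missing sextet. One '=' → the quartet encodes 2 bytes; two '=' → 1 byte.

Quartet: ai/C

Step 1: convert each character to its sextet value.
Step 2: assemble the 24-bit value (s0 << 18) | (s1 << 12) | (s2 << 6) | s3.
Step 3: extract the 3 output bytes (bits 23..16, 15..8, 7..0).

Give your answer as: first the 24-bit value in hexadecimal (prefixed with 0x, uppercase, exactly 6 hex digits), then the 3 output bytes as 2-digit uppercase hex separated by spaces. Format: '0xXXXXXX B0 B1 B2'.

Answer: 0x6A2FC2 6A 2F C2

Derivation:
Sextets: a=26, i=34, /=63, C=2
24-bit: (26<<18) | (34<<12) | (63<<6) | 2
      = 0x680000 | 0x022000 | 0x000FC0 | 0x000002
      = 0x6A2FC2
Bytes: (v>>16)&0xFF=6A, (v>>8)&0xFF=2F, v&0xFF=C2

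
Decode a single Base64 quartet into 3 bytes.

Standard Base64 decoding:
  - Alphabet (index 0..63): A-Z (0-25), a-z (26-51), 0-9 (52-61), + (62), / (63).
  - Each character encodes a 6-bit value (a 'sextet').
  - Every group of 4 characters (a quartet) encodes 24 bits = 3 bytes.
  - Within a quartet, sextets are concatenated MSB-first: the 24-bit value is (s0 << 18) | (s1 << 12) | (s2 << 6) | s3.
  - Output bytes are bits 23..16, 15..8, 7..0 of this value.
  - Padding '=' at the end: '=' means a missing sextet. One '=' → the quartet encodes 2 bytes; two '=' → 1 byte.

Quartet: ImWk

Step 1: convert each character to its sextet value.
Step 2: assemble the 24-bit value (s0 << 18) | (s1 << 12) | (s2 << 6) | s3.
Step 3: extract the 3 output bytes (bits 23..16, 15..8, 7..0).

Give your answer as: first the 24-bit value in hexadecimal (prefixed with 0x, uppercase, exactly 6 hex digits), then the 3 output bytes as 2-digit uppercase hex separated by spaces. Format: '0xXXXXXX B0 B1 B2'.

Sextets: I=8, m=38, W=22, k=36
24-bit: (8<<18) | (38<<12) | (22<<6) | 36
      = 0x200000 | 0x026000 | 0x000580 | 0x000024
      = 0x2265A4
Bytes: (v>>16)&0xFF=22, (v>>8)&0xFF=65, v&0xFF=A4

Answer: 0x2265A4 22 65 A4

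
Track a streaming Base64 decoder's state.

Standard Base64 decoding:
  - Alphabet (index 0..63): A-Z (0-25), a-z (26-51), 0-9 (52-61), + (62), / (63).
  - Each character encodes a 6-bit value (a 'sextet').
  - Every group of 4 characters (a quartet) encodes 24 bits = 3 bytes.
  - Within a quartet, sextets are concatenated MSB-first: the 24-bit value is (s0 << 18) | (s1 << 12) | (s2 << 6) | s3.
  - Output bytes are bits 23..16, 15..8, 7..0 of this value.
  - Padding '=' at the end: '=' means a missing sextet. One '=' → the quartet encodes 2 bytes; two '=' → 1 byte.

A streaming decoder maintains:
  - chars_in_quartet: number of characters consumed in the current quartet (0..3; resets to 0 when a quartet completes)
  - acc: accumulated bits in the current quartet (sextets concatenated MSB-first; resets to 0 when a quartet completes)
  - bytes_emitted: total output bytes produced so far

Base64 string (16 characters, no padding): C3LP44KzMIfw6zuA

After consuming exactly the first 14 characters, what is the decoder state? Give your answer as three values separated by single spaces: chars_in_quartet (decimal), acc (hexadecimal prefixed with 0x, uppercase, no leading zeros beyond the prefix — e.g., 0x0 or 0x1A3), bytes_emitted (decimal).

Answer: 2 0xEB3 9

Derivation:
After char 0 ('C'=2): chars_in_quartet=1 acc=0x2 bytes_emitted=0
After char 1 ('3'=55): chars_in_quartet=2 acc=0xB7 bytes_emitted=0
After char 2 ('L'=11): chars_in_quartet=3 acc=0x2DCB bytes_emitted=0
After char 3 ('P'=15): chars_in_quartet=4 acc=0xB72CF -> emit 0B 72 CF, reset; bytes_emitted=3
After char 4 ('4'=56): chars_in_quartet=1 acc=0x38 bytes_emitted=3
After char 5 ('4'=56): chars_in_quartet=2 acc=0xE38 bytes_emitted=3
After char 6 ('K'=10): chars_in_quartet=3 acc=0x38E0A bytes_emitted=3
After char 7 ('z'=51): chars_in_quartet=4 acc=0xE382B3 -> emit E3 82 B3, reset; bytes_emitted=6
After char 8 ('M'=12): chars_in_quartet=1 acc=0xC bytes_emitted=6
After char 9 ('I'=8): chars_in_quartet=2 acc=0x308 bytes_emitted=6
After char 10 ('f'=31): chars_in_quartet=3 acc=0xC21F bytes_emitted=6
After char 11 ('w'=48): chars_in_quartet=4 acc=0x3087F0 -> emit 30 87 F0, reset; bytes_emitted=9
After char 12 ('6'=58): chars_in_quartet=1 acc=0x3A bytes_emitted=9
After char 13 ('z'=51): chars_in_quartet=2 acc=0xEB3 bytes_emitted=9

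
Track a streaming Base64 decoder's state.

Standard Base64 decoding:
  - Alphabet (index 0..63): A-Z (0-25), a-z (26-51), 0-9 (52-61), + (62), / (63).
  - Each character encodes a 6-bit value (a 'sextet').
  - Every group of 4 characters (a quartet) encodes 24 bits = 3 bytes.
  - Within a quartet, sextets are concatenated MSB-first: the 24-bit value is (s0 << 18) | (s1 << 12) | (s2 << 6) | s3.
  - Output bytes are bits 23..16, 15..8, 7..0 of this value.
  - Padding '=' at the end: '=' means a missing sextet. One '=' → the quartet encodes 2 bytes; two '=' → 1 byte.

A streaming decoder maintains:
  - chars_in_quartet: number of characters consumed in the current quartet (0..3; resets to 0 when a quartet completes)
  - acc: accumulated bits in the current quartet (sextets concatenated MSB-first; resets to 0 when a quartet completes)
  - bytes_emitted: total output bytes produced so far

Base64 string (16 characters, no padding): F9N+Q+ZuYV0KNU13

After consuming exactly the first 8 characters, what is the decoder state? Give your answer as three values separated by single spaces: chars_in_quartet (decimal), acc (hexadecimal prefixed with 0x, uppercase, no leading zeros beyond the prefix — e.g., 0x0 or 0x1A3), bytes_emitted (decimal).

After char 0 ('F'=5): chars_in_quartet=1 acc=0x5 bytes_emitted=0
After char 1 ('9'=61): chars_in_quartet=2 acc=0x17D bytes_emitted=0
After char 2 ('N'=13): chars_in_quartet=3 acc=0x5F4D bytes_emitted=0
After char 3 ('+'=62): chars_in_quartet=4 acc=0x17D37E -> emit 17 D3 7E, reset; bytes_emitted=3
After char 4 ('Q'=16): chars_in_quartet=1 acc=0x10 bytes_emitted=3
After char 5 ('+'=62): chars_in_quartet=2 acc=0x43E bytes_emitted=3
After char 6 ('Z'=25): chars_in_quartet=3 acc=0x10F99 bytes_emitted=3
After char 7 ('u'=46): chars_in_quartet=4 acc=0x43E66E -> emit 43 E6 6E, reset; bytes_emitted=6

Answer: 0 0x0 6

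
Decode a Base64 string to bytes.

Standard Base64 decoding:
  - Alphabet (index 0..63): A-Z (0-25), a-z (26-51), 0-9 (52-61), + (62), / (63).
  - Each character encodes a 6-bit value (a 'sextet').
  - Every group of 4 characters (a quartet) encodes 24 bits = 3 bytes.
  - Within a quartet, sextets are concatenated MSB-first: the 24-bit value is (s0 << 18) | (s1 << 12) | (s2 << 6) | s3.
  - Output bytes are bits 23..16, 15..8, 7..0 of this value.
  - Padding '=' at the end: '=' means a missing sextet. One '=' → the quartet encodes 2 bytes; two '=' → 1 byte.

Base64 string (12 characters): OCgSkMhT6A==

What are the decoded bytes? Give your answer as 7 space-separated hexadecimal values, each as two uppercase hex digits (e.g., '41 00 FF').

Answer: 38 28 12 90 C8 53 E8

Derivation:
After char 0 ('O'=14): chars_in_quartet=1 acc=0xE bytes_emitted=0
After char 1 ('C'=2): chars_in_quartet=2 acc=0x382 bytes_emitted=0
After char 2 ('g'=32): chars_in_quartet=3 acc=0xE0A0 bytes_emitted=0
After char 3 ('S'=18): chars_in_quartet=4 acc=0x382812 -> emit 38 28 12, reset; bytes_emitted=3
After char 4 ('k'=36): chars_in_quartet=1 acc=0x24 bytes_emitted=3
After char 5 ('M'=12): chars_in_quartet=2 acc=0x90C bytes_emitted=3
After char 6 ('h'=33): chars_in_quartet=3 acc=0x24321 bytes_emitted=3
After char 7 ('T'=19): chars_in_quartet=4 acc=0x90C853 -> emit 90 C8 53, reset; bytes_emitted=6
After char 8 ('6'=58): chars_in_quartet=1 acc=0x3A bytes_emitted=6
After char 9 ('A'=0): chars_in_quartet=2 acc=0xE80 bytes_emitted=6
Padding '==': partial quartet acc=0xE80 -> emit E8; bytes_emitted=7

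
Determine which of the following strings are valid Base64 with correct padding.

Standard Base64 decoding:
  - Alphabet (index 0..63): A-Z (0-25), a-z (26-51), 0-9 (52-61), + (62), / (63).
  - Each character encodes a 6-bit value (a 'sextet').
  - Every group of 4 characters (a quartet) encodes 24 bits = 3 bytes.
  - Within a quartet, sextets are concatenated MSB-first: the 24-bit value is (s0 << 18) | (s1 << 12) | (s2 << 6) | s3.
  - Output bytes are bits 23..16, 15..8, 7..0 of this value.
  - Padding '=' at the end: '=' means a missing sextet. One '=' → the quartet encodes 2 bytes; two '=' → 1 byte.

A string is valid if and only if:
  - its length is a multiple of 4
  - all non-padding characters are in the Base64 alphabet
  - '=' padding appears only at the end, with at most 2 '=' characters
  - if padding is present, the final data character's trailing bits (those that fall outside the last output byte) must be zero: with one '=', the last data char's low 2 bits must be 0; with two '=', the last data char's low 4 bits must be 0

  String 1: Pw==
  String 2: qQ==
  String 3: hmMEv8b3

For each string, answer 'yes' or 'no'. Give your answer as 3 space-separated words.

Answer: yes yes yes

Derivation:
String 1: 'Pw==' → valid
String 2: 'qQ==' → valid
String 3: 'hmMEv8b3' → valid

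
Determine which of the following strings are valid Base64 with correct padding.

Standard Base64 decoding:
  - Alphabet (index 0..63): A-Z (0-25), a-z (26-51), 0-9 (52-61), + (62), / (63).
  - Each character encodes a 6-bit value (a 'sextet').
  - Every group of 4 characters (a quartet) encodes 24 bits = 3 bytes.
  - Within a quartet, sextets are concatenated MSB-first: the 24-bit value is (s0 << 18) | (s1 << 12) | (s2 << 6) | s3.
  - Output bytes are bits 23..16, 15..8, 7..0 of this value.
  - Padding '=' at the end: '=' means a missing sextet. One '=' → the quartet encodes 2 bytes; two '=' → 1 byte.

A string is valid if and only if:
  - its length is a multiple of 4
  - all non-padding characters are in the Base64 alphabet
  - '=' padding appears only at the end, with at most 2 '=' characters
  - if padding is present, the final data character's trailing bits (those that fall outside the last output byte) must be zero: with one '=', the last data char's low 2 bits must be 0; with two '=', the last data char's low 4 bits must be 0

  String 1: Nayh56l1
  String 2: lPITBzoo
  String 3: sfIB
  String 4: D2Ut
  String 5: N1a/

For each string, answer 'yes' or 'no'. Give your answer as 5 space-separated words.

String 1: 'Nayh56l1' → valid
String 2: 'lPITBzoo' → valid
String 3: 'sfIB' → valid
String 4: 'D2Ut' → valid
String 5: 'N1a/' → valid

Answer: yes yes yes yes yes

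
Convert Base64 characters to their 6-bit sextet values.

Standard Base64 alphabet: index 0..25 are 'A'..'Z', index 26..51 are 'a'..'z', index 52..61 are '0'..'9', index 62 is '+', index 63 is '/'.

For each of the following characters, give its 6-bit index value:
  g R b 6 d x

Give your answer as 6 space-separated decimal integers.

Answer: 32 17 27 58 29 49

Derivation:
'g': a..z range, 26 + ord('g') − ord('a') = 32
'R': A..Z range, ord('R') − ord('A') = 17
'b': a..z range, 26 + ord('b') − ord('a') = 27
'6': 0..9 range, 52 + ord('6') − ord('0') = 58
'd': a..z range, 26 + ord('d') − ord('a') = 29
'x': a..z range, 26 + ord('x') − ord('a') = 49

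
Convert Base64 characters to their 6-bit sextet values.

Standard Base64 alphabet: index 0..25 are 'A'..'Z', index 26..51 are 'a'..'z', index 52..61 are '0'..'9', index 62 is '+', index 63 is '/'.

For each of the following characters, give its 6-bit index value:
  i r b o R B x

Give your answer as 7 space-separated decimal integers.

'i': a..z range, 26 + ord('i') − ord('a') = 34
'r': a..z range, 26 + ord('r') − ord('a') = 43
'b': a..z range, 26 + ord('b') − ord('a') = 27
'o': a..z range, 26 + ord('o') − ord('a') = 40
'R': A..Z range, ord('R') − ord('A') = 17
'B': A..Z range, ord('B') − ord('A') = 1
'x': a..z range, 26 + ord('x') − ord('a') = 49

Answer: 34 43 27 40 17 1 49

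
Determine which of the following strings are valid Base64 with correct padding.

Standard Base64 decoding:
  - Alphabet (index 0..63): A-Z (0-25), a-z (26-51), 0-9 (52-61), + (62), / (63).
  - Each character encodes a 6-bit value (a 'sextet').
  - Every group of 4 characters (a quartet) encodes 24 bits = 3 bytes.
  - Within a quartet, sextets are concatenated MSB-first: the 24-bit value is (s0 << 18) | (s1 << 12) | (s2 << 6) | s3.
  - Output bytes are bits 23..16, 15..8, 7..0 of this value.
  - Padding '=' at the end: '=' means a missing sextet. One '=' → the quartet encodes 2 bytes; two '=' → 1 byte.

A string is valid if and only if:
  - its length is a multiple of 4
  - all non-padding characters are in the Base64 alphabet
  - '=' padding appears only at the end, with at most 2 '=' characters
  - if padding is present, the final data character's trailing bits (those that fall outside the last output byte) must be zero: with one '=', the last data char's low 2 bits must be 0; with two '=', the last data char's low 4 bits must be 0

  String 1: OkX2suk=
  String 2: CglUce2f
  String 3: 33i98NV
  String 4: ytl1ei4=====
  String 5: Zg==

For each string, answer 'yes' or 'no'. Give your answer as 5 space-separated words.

String 1: 'OkX2suk=' → valid
String 2: 'CglUce2f' → valid
String 3: '33i98NV' → invalid (len=7 not mult of 4)
String 4: 'ytl1ei4=====' → invalid (5 pad chars (max 2))
String 5: 'Zg==' → valid

Answer: yes yes no no yes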